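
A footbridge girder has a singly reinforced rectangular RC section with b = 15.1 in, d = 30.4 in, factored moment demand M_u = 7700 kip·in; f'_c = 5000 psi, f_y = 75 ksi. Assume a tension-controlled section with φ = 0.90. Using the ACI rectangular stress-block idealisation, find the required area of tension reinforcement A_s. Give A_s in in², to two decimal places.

A_s ≈ 4.07 in²

M_n = M_u/φ = 7700/0.90 = 8555.56 kip·in.
From M_n = 0.85 f'_c a b (d − a/2):
a = d − √(d² − 2M_n/(0.85 f'_c b)) = 30.4 − √(30.4² − 2 × 8555.56/(0.85 × 5 × 15.1)) = 4.758 in.
A_s = 0.85 f'_c a b / f_y = 0.85 × 5 × 4.758 × 15.1 / 75 = 4.071 in².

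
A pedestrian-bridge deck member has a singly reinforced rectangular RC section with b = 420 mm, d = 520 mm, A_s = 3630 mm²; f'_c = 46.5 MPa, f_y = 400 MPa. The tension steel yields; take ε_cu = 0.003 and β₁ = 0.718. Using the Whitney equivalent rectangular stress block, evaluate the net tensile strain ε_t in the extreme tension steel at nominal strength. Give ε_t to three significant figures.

ε_t ≈ 0.00981

a = A_s f_y/(0.85 f'_c b) = 87.47 mm.
β₁ = 0.718, so c = a/β₁ = 87.47/0.718 = 121.82 mm.
From the linear strain diagram with ε_cu = 0.003: ε_t = 0.003 (d − c)/c = 0.003 × (520 − 121.82)/121.82 = 0.00981.
Since ε_t ≥ 0.005, the section is tension-controlled.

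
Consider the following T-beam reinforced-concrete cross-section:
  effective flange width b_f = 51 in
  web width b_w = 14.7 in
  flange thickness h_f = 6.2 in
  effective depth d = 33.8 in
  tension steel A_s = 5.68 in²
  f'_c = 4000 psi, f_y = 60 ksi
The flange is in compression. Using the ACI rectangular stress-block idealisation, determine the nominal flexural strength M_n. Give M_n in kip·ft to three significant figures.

Tension: T = A_s f_y = 5.68 × 60 = 340.8 kips.
Try a within the flange: a = T/(0.85 f'_c b_f) = 340.8/(0.85 × 4 × 51) = 1.965 in.
Since a = 1.965 ≤ h_f = 6.2 in, the stress block lies entirely in the flange; analyse as a rectangular beam of width b_f.
M_n = T(d − a/2) = 340.8 × (33.8 − 0.9825) = 11184.2 kip·in.
M_n = 11184.2/12 = 932.02 kip·ft.

M_n ≈ 932 kip·ft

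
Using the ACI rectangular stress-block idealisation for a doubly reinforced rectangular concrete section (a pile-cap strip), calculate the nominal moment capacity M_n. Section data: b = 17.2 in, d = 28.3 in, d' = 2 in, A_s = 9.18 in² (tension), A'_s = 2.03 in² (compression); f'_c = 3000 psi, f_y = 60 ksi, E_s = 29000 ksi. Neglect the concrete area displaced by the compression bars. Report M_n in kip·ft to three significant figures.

Assume both steels yield.
a = (A_s − A'_s) f_y/(0.85 f'_c b) = (9.18 − 2.03) × 60/(0.85 × 3 × 17.2) = 9.781 in.
c = a/β₁ = 9.781/0.85 = 11.507 in; ε'_s = 0.003(c − d')/c = 0.0025 ≥ ε_y = 0.0021, so the compression steel yields.
M_n = (A_s − A'_s) f_y (d − a/2) + A'_s f_y (d − d') = 429 × (28.3 − 4.8905) + 121.8 × (28.3 − 2) = 10042.7 + 3203.3 = 13246.0 kip·in = 13246.0/12 = 1103.83 kip·ft.

M_n ≈ 1100 kip·ft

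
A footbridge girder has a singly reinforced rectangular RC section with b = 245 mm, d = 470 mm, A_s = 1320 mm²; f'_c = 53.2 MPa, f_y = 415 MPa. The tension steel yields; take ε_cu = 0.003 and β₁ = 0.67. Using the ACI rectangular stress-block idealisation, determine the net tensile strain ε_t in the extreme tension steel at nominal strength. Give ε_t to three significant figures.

a = A_s f_y/(0.85 f'_c b) = 49.45 mm.
β₁ = 0.67, so c = a/β₁ = 49.45/0.67 = 73.81 mm.
From the linear strain diagram with ε_cu = 0.003: ε_t = 0.003 (d − c)/c = 0.003 × (470 − 73.81)/73.81 = 0.0161.
Since ε_t ≥ 0.005, the section is tension-controlled.

ε_t ≈ 0.0161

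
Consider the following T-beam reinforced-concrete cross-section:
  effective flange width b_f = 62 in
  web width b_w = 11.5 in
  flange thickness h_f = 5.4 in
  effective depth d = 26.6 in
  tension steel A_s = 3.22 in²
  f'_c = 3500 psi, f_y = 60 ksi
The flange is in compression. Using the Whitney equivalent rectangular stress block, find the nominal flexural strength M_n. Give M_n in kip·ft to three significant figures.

M_n ≈ 420 kip·ft

Tension: T = A_s f_y = 3.22 × 60 = 193.2 kips.
Try a within the flange: a = T/(0.85 f'_c b_f) = 193.2/(0.85 × 3.5 × 62) = 1.047 in.
Since a = 1.047 ≤ h_f = 5.4 in, the stress block lies entirely in the flange; analyse as a rectangular beam of width b_f.
M_n = T(d − a/2) = 193.2 × (26.6 − 0.5235) = 5038.0 kip·in.
M_n = 5038.0/12 = 419.83 kip·ft.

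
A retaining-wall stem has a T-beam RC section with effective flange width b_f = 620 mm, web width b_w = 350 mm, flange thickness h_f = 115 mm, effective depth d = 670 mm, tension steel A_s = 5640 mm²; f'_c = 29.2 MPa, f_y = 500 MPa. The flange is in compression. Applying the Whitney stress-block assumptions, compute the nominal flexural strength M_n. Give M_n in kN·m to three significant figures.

M_n ≈ 1600 kN·m

Tension: T = A_s f_y = 5640 × 500 = 2820000 N.
Try a within the flange: a = T/(0.85 f'_c b_f) = 2820000/(0.85 × 29.2 × 620) = 183.25 mm.
a = 183.25 > h_f = 115 mm: the block extends into the web. Split into flange-overhang and web parts.
C_f = 0.85 f'_c (b_f − b_w) h_f = 0.85 × 29.2 × (620 − 350) × 115 = 770661 N.
Remaining web compression depth: a_w = (T − C_f)/(0.85 f'_c b_w) = (2820000 − 770661)/(0.85 × 29.2 × 350) = 235.91 mm.
M_n = C_f(d − h_f/2) + (T − C_f)(d − a_w/2) = 770661 × (670 − 57.5) + 2049339 × (670 − 117.955) = 472.03 + 1131.33 = 1603.36 × 10⁶ N·mm.
M_n = 1603.36 kN·m.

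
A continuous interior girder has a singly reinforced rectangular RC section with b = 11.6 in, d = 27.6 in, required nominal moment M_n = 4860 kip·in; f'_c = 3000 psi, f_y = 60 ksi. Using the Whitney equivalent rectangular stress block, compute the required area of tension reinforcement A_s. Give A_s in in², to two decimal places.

A_s ≈ 3.35 in²

From M_n = 0.85 f'_c a b (d − a/2):
a = d − √(d² − 2M_n/(0.85 f'_c b)) = 27.6 − √(27.6² − 2 × 4860/(0.85 × 3 × 11.6)) = 6.788 in.
A_s = 0.85 f'_c a b / f_y = 0.85 × 3 × 6.788 × 11.6 / 60 = 3.346 in².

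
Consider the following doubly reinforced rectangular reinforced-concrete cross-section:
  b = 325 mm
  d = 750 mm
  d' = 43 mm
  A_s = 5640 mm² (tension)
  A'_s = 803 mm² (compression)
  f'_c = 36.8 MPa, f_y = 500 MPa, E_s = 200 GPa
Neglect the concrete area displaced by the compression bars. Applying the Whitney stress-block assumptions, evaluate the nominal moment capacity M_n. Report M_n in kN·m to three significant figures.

M_n ≈ 1810 kN·m

Assume both tension and compression steel yield.
Net tension couple steel: A_s − A'_s = 4837 mm².
a = (A_s − A'_s) f_y / (0.85 f'_c b) = 2418500/(0.85 × 36.8 × 325) = 237.90 mm.
c = a/β₁ = 237.90/0.787 = 302.29 mm; ε'_s = 0.003(c − d')/c = 0.0026 ≥ f_y/E_s = 0.0025, so compression steel does yield.
M_n = (A_s − A'_s) f_y (d − a/2) + A'_s f_y (d − d') = [2418500 × (750 − 118.95) + 401500 × (750 − 43)] × 10⁻⁶ = 1526.19 + 283.86 = 1810.05 kN·m.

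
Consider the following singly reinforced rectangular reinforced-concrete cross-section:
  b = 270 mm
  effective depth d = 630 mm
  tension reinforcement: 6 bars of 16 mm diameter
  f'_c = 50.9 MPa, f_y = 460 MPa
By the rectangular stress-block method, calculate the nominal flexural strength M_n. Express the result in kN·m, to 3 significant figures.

A_s = 6 × 201 = 1206 mm².
T = A_s f_y = 1206 × 460 = 554760 N = 554.76 kN.
From C = T: a = T/(0.85 f'_c b) = 554760/(0.85 × 50.9 × 270) = 47.49 mm.
M_n = T(d − a/2) = 554.76 kN × (630 − 23.745) mm = 336.33 kN·m.

M_n ≈ 336 kN·m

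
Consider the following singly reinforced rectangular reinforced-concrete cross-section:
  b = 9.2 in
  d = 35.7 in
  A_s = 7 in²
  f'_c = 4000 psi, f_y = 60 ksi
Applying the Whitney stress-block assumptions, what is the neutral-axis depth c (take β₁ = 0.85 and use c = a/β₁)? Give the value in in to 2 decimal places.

c ≈ 15.80 in

T = A_s f_y = 7 × 60 = 420 kips.
a = T/(0.85 f'_c b) = 420/(0.85 × 4 × 9.2) = 13.4271 in.
With β₁ = 0.85, c = a/β₁ = 13.4271/0.85 = 15.80 in.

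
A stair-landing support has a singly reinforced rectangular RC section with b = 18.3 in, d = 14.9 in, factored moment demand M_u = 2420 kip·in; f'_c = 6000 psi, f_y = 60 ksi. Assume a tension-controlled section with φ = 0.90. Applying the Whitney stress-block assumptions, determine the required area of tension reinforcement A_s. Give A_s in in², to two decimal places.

M_n = M_u/φ = 2420/0.90 = 2688.89 kip·in.
From M_n = 0.85 f'_c a b (d − a/2):
a = d − √(d² − 2M_n/(0.85 f'_c b)) = 14.9 − √(14.9² − 2 × 2688.89/(0.85 × 6 × 18.3)) = 2.079 in.
A_s = 0.85 f'_c a b / f_y = 0.85 × 6 × 2.079 × 18.3 / 60 = 3.234 in².

A_s ≈ 3.23 in²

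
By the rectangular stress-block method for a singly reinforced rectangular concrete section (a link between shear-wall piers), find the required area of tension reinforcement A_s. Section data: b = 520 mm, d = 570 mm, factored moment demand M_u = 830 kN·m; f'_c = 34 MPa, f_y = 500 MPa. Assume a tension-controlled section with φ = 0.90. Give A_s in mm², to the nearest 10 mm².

M_n = M_u/φ = 830/0.90 = 922.222 kN·m.
With M_n = 0.85 f'_c a b (d − a/2), solve the quadratic for a:
a = d − √(d² − 2M_n/(0.85 f'_c b)) = 570 − √(570² − 2 × 922.222×10⁶/(0.85 × 34 × 520)) = 120.37 mm.
A_s = 0.85 f'_c a b / f_y = 0.85 × 34 × 120.37 × 520 / 500 = 3617.8 mm².

A_s ≈ 3620 mm²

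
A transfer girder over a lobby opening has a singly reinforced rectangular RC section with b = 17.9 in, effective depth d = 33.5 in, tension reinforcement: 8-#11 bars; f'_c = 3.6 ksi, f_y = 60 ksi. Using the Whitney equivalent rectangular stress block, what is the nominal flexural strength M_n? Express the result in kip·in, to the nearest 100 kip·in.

A_s = 8 × 1.56 = 12.48 in².
T = A_s f_y = 12.48 × 60 = 748.8 kips.
a = T/(0.85 f'_c b) = 748.8/(0.85 × 3.6 × 17.9) = 13.671 in.
M_n = T(d − a/2) = 748.8 × (33.5 − 6.8355) = 19966.4 kip·in.

M_n ≈ 20000 kip·in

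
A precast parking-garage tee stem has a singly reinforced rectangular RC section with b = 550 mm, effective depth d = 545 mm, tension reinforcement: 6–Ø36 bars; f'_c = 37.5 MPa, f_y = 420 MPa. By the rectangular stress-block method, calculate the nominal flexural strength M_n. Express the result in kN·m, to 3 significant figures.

M_n ≈ 1210 kN·m

A_s = 6 × 1018 = 6108 mm².
T = A_s f_y = 6108 × 420 = 2565360 N = 2565.36 kN.
From C = T: a = T/(0.85 f'_c b) = 2565360/(0.85 × 37.5 × 550) = 146.33 mm.
M_n = T(d − a/2) = 2565.36 kN × (545 − 73.165) mm = 1210.43 kN·m.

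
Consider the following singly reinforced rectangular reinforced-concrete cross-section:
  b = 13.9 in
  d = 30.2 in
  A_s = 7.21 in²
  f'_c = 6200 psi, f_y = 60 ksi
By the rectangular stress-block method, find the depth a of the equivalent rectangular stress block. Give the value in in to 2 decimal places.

T = A_s f_y = 7.21 × 60 = 432.6 kips.
a = T/(0.85 f'_c b) = 432.6/(0.85 × 6.2 × 13.9) = 5.91 in.

a ≈ 5.91 in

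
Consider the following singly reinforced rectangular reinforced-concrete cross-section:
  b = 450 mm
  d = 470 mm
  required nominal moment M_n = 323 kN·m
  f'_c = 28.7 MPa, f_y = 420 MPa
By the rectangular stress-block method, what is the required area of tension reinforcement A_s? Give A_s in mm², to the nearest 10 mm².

A_s ≈ 1760 mm²

With M_n = 0.85 f'_c a b (d − a/2), solve the quadratic for a:
a = d − √(d² − 2M_n/(0.85 f'_c b)) = 470 − √(470² − 2 × 323×10⁶/(0.85 × 28.7 × 450)) = 67.44 mm.
A_s = 0.85 f'_c a b / f_y = 0.85 × 28.7 × 67.44 × 450 / 420 = 1762.7 mm².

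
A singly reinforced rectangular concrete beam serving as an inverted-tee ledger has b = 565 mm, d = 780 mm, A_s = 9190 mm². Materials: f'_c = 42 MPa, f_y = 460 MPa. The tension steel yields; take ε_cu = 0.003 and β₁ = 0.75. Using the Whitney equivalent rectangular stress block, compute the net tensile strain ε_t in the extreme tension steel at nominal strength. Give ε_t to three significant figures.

ε_t ≈ 0.00537

a = A_s f_y/(0.85 f'_c b) = 209.58 mm.
β₁ = 0.75, so c = a/β₁ = 209.58/0.75 = 279.44 mm.
From the linear strain diagram with ε_cu = 0.003: ε_t = 0.003 (d − c)/c = 0.003 × (780 − 279.44)/279.44 = 0.00537.
Since ε_t ≥ 0.005, the section is tension-controlled.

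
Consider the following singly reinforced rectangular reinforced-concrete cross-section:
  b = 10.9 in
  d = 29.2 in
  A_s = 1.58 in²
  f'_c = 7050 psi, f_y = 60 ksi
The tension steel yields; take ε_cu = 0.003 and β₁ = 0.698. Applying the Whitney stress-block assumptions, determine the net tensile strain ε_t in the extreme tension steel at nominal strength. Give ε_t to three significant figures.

a = A_s f_y/(0.85 f'_c b) = 1.451 in.
β₁ = 0.698, so c = a/β₁ = 1.451/0.698 = 2.079 in.
From the linear strain diagram with ε_cu = 0.003: ε_t = 0.003 (d − c)/c = 0.003 × (29.2 − 2.079)/2.079 = 0.0391.
Since ε_t ≥ 0.005, the section is tension-controlled.

ε_t ≈ 0.0391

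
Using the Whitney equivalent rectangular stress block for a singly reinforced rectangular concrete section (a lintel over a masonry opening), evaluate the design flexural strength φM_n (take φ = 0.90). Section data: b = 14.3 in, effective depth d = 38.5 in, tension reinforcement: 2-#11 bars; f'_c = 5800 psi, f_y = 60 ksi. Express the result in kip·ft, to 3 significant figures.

A_s = 2 × 1.56 = 3.12 in².
T = A_s f_y = 3.12 × 60 = 187.2 kips.
a = T/(0.85 f'_c b) = 187.2/(0.85 × 5.8 × 14.3) = 2.655 in.
M_n = T(d − a/2) = 187.2 × (38.5 − 1.3275) = 6958.7 kip·in = 6958.7/12 = 579.89 kip·ft.
φM_n = 0.90 × 579.89 = 521.90 kip·ft.

φM_n ≈ 522 kip·ft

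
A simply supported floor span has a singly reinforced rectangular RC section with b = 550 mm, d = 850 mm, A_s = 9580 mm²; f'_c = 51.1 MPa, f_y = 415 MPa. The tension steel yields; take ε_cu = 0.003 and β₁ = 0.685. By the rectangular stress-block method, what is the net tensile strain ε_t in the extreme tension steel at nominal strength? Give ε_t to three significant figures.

a = A_s f_y/(0.85 f'_c b) = 166.42 mm.
β₁ = 0.685, so c = a/β₁ = 166.42/0.685 = 242.95 mm.
From the linear strain diagram with ε_cu = 0.003: ε_t = 0.003 (d − c)/c = 0.003 × (850 − 242.95)/242.95 = 0.00750.
Since ε_t ≥ 0.005, the section is tension-controlled.

ε_t ≈ 0.00750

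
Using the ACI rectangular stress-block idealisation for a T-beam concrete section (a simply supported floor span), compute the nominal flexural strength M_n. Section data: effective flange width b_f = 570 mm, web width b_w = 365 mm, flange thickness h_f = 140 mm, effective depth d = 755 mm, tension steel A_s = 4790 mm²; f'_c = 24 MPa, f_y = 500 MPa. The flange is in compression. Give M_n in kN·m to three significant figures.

Tension: T = A_s f_y = 4790 × 500 = 2395000 N.
Try a within the flange: a = T/(0.85 f'_c b_f) = 2395000/(0.85 × 24 × 570) = 205.97 mm.
a = 205.97 > h_f = 140 mm: the block extends into the web. Split into flange-overhang and web parts.
C_f = 0.85 f'_c (b_f − b_w) h_f = 0.85 × 24 × (570 − 365) × 140 = 585480 N.
Remaining web compression depth: a_w = (T − C_f)/(0.85 f'_c b_w) = (2395000 − 585480)/(0.85 × 24 × 365) = 243.02 mm.
M_n = C_f(d − h_f/2) + (T − C_f)(d − a_w/2) = 585480 × (755 − 70) + 1809520 × (755 − 121.51) = 401.05 + 1146.31 = 1547.36 × 10⁶ N·mm.
M_n = 1547.36 kN·m.

M_n ≈ 1550 kN·m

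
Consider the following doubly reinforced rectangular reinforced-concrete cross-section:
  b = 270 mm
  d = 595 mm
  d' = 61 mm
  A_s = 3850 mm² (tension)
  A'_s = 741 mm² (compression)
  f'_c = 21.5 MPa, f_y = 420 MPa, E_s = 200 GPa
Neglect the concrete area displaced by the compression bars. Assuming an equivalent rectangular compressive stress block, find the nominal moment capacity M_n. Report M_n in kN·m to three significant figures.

Assume both tension and compression steel yield.
Net tension couple steel: A_s − A'_s = 3109 mm².
a = (A_s − A'_s) f_y / (0.85 f'_c b) = 1305780/(0.85 × 21.5 × 270) = 264.64 mm.
c = a/β₁ = 264.64/0.85 = 311.34 mm; ε'_s = 0.003(c − d')/c = 0.0024 ≥ f_y/E_s = 0.0021, so compression steel does yield.
M_n = (A_s − A'_s) f_y (d − a/2) + A'_s f_y (d − d') = [1305780 × (595 − 132.32) + 311220 × (595 − 61)] × 10⁻⁶ = 604.16 + 166.19 = 770.35 kN·m.

M_n ≈ 770 kN·m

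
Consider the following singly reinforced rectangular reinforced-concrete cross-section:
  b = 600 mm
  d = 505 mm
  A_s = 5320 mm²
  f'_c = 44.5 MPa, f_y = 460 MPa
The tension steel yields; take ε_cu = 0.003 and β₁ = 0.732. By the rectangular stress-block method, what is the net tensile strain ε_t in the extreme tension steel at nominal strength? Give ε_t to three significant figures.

ε_t ≈ 0.00728

a = A_s f_y/(0.85 f'_c b) = 107.83 mm.
β₁ = 0.732, so c = a/β₁ = 107.83/0.732 = 147.31 mm.
From the linear strain diagram with ε_cu = 0.003: ε_t = 0.003 (d − c)/c = 0.003 × (505 − 147.31)/147.31 = 0.00728.
Since ε_t ≥ 0.005, the section is tension-controlled.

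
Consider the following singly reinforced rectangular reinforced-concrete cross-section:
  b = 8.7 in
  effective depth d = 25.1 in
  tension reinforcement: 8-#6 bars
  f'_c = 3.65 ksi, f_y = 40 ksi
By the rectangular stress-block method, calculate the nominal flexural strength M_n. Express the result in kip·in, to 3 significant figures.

A_s = 8 × 0.44 = 3.52 in².
T = A_s f_y = 3.52 × 40 = 140.8 kips.
a = T/(0.85 f'_c b) = 140.8/(0.85 × 3.65 × 8.7) = 5.216 in.
M_n = T(d − a/2) = 140.8 × (25.1 − 2.608) = 3166.9 kip·in.

M_n ≈ 3170 kip·in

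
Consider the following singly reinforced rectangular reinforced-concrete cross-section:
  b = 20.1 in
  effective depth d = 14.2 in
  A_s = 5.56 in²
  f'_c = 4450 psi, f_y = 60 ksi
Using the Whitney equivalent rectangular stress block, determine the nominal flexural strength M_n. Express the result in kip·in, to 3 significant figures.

T = A_s f_y = 5.56 × 60 = 333.6 kips.
a = T/(0.85 f'_c b) = 333.6/(0.85 × 4.45 × 20.1) = 4.388 in.
M_n = T(d − a/2) = 333.6 × (14.2 − 2.194) = 4005.2 kip·in.

M_n ≈ 4010 kip·in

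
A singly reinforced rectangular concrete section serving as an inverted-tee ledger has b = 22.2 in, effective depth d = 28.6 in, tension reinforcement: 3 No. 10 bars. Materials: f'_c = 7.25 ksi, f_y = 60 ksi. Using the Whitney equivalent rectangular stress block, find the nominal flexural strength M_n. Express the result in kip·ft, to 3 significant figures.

A_s = 3 × 1.27 = 3.81 in².
T = A_s f_y = 3.81 × 60 = 228.6 kips.
a = T/(0.85 f'_c b) = 228.6/(0.85 × 7.25 × 22.2) = 1.671 in.
M_n = T(d − a/2) = 228.6 × (28.6 − 0.8355) = 6347.0 kip·in = 6347.0/12 = 528.92 kip·ft.

M_n ≈ 529 kip·ft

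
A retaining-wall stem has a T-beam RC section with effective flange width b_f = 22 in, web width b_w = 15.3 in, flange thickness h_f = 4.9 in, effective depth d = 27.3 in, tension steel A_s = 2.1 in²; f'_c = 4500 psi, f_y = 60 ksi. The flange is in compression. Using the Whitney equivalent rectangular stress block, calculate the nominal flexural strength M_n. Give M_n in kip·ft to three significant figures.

Tension: T = A_s f_y = 2.1 × 60 = 126 kips.
Try a within the flange: a = T/(0.85 f'_c b_f) = 126/(0.85 × 4.5 × 22) = 1.497 in.
Since a = 1.497 ≤ h_f = 4.9 in, the stress block lies entirely in the flange; analyse as a rectangular beam of width b_f.
M_n = T(d − a/2) = 126 × (27.3 − 0.7485) = 3345.5 kip·in.
M_n = 3345.5/12 = 278.79 kip·ft.

M_n ≈ 279 kip·ft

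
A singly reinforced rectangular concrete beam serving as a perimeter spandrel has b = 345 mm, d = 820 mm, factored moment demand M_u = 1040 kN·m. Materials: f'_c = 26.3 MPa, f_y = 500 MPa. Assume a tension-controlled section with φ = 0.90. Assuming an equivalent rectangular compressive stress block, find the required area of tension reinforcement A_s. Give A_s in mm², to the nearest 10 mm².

A_s ≈ 3230 mm²

M_n = M_u/φ = 1040/0.90 = 1155.56 kN·m.
With M_n = 0.85 f'_c a b (d − a/2), solve the quadratic for a:
a = d − √(d² − 2M_n/(0.85 f'_c b)) = 820 − √(820² − 2 × 1155.56×10⁶/(0.85 × 26.3 × 345)) = 209.48 mm.
A_s = 0.85 f'_c a b / f_y = 0.85 × 26.3 × 209.48 × 345 / 500 = 3231.2 mm².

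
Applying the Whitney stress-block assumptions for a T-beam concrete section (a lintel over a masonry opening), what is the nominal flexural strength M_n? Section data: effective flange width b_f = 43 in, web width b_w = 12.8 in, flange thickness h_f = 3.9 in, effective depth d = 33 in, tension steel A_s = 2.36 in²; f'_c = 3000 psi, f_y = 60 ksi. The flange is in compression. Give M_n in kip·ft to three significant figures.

Tension: T = A_s f_y = 2.36 × 60 = 141.6 kips.
Try a within the flange: a = T/(0.85 f'_c b_f) = 141.6/(0.85 × 3 × 43) = 1.291 in.
Since a = 1.291 ≤ h_f = 3.9 in, the stress block lies entirely in the flange; analyse as a rectangular beam of width b_f.
M_n = T(d − a/2) = 141.6 × (33 − 0.6455) = 4581.4 kip·in.
M_n = 4581.4/12 = 381.78 kip·ft.

M_n ≈ 382 kip·ft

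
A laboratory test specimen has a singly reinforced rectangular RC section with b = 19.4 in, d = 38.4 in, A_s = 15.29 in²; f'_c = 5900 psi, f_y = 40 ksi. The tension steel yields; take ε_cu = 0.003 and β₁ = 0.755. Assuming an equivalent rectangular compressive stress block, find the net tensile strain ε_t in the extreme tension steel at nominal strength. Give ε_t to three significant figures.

ε_t ≈ 0.0108

a = A_s f_y/(0.85 f'_c b) = 6.286 in.
β₁ = 0.755, so c = a/β₁ = 6.286/0.755 = 8.326 in.
From the linear strain diagram with ε_cu = 0.003: ε_t = 0.003 (d − c)/c = 0.003 × (38.4 − 8.326)/8.326 = 0.0108.
Since ε_t ≥ 0.005, the section is tension-controlled.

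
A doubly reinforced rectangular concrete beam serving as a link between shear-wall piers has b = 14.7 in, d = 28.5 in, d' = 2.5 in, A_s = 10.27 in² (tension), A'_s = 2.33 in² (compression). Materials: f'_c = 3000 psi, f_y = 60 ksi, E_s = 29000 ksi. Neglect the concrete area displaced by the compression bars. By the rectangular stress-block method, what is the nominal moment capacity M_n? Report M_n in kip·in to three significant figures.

Assume both steels yield.
a = (A_s − A'_s) f_y/(0.85 f'_c b) = (10.27 − 2.33) × 60/(0.85 × 3 × 14.7) = 12.709 in.
c = a/β₁ = 12.709/0.85 = 14.952 in; ε'_s = 0.003(c − d')/c = 0.0025 ≥ ε_y = 0.0021, so the compression steel yields.
M_n = (A_s − A'_s) f_y (d − a/2) + A'_s f_y (d − d') = 476.4 × (28.5 − 6.3545) + 139.8 × (28.5 − 2.5) = 10550.1 + 3634.8 = 14184.9 kip·in.

M_n ≈ 14200 kip·in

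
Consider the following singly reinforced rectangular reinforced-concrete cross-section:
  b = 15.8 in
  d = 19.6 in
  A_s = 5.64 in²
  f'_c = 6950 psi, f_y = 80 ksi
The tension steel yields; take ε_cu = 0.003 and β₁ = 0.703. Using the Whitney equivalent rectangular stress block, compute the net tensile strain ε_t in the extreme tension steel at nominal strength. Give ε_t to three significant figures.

ε_t ≈ 0.00555

a = A_s f_y/(0.85 f'_c b) = 4.834 in.
β₁ = 0.703, so c = a/β₁ = 4.834/0.703 = 6.876 in.
From the linear strain diagram with ε_cu = 0.003: ε_t = 0.003 (d − c)/c = 0.003 × (19.6 − 6.876)/6.876 = 0.00555.
Since ε_t ≥ 0.005, the section is tension-controlled.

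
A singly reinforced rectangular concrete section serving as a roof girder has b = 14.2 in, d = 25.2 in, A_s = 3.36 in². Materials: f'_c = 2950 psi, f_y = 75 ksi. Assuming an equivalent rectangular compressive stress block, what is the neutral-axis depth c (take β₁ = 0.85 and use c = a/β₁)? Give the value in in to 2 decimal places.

c ≈ 8.33 in

T = A_s f_y = 3.36 × 75 = 252 kips.
a = T/(0.85 f'_c b) = 252/(0.85 × 2.95 × 14.2) = 7.0774 in.
With β₁ = 0.85, c = a/β₁ = 7.0774/0.85 = 8.33 in.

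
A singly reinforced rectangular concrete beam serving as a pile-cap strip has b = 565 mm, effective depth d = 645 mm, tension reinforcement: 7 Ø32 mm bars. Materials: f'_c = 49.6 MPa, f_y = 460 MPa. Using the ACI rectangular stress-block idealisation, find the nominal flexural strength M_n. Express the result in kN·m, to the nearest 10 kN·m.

M_n ≈ 1530 kN·m

A_s = 7 × 804 = 5628 mm².
T = A_s f_y = 5628 × 460 = 2588880 N = 2588.88 kN.
From C = T: a = T/(0.85 f'_c b) = 2588880/(0.85 × 49.6 × 565) = 108.68 mm.
M_n = T(d − a/2) = 2588.88 kN × (645 − 54.34) mm = 1529.15 kN·m.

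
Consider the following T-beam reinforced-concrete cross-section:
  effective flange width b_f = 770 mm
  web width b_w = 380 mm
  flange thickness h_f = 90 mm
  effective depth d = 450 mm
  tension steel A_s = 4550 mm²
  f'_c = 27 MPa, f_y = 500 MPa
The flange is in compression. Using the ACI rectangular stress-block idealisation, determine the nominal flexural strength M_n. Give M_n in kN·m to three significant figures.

Tension: T = A_s f_y = 4550 × 500 = 2275000 N.
Try a within the flange: a = T/(0.85 f'_c b_f) = 2275000/(0.85 × 27 × 770) = 128.74 mm.
a = 128.74 > h_f = 90 mm: the block extends into the web. Split into flange-overhang and web parts.
C_f = 0.85 f'_c (b_f − b_w) h_f = 0.85 × 27 × (770 − 380) × 90 = 805545 N.
Remaining web compression depth: a_w = (T − C_f)/(0.85 f'_c b_w) = (2275000 − 805545)/(0.85 × 27 × 380) = 168.50 mm.
M_n = C_f(d − h_f/2) + (T − C_f)(d − a_w/2) = 805545 × (450 − 45) + 1469455 × (450 − 84.25) = 326.25 + 537.45 = 863.70 × 10⁶ N·mm.
M_n = 863.70 kN·m.

M_n ≈ 864 kN·m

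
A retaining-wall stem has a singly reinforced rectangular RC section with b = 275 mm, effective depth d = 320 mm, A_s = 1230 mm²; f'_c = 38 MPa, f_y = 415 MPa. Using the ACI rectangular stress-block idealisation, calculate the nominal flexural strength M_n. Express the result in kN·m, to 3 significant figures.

M_n ≈ 149 kN·m

T = A_s f_y = 1230 × 415 = 510450 N = 510.45 kN.
From C = T: a = T/(0.85 f'_c b) = 510450/(0.85 × 38 × 275) = 57.47 mm.
M_n = T(d − a/2) = 510.45 kN × (320 − 28.735) mm = 148.68 kN·m.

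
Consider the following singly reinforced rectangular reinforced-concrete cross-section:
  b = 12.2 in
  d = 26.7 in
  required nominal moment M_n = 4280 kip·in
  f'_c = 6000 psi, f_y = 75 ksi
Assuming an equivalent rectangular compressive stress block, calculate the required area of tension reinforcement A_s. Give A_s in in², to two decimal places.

A_s ≈ 2.25 in²

From M_n = 0.85 f'_c a b (d − a/2):
a = d − √(d² − 2M_n/(0.85 f'_c b)) = 26.7 − √(26.7² − 2 × 4280/(0.85 × 6 × 12.2)) = 2.714 in.
A_s = 0.85 f'_c a b / f_y = 0.85 × 6 × 2.714 × 12.2 / 75 = 2.252 in².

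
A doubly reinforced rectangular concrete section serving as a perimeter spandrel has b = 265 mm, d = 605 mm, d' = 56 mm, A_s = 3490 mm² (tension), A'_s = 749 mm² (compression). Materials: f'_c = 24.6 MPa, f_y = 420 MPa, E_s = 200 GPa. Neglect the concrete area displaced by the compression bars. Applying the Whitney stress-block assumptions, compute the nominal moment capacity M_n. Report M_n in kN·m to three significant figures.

Assume both tension and compression steel yield.
Net tension couple steel: A_s − A'_s = 2741 mm².
a = (A_s − A'_s) f_y / (0.85 f'_c b) = 1151220/(0.85 × 24.6 × 265) = 207.76 mm.
c = a/β₁ = 207.76/0.85 = 244.42 mm; ε'_s = 0.003(c − d')/c = 0.0023 ≥ f_y/E_s = 0.0021, so compression steel does yield.
M_n = (A_s − A'_s) f_y (d − a/2) + A'_s f_y (d − d') = [1151220 × (605 − 103.88) + 314580 × (605 − 56)] × 10⁻⁶ = 576.90 + 172.70 = 749.60 kN·m.

M_n ≈ 750 kN·m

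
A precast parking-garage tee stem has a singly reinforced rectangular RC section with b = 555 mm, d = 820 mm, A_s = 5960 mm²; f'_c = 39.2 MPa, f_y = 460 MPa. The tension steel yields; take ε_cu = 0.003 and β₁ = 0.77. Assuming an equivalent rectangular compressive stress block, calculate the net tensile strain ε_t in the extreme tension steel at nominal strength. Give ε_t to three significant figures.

a = A_s f_y/(0.85 f'_c b) = 148.25 mm.
β₁ = 0.77, so c = a/β₁ = 148.25/0.77 = 192.53 mm.
From the linear strain diagram with ε_cu = 0.003: ε_t = 0.003 (d − c)/c = 0.003 × (820 − 192.53)/192.53 = 0.00978.
Since ε_t ≥ 0.005, the section is tension-controlled.

ε_t ≈ 0.00978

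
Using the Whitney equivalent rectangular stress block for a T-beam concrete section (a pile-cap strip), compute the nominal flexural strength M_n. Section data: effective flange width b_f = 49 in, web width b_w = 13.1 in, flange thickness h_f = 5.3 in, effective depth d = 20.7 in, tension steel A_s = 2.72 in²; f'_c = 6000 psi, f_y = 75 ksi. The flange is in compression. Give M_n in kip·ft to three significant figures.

M_n ≈ 345 kip·ft

Tension: T = A_s f_y = 2.72 × 75 = 204 kips.
Try a within the flange: a = T/(0.85 f'_c b_f) = 204/(0.85 × 6 × 49) = 0.816 in.
Since a = 0.816 ≤ h_f = 5.3 in, the stress block lies entirely in the flange; analyse as a rectangular beam of width b_f.
M_n = T(d − a/2) = 204 × (20.7 − 0.408) = 4139.6 kip·in.
M_n = 4139.6/12 = 344.97 kip·ft.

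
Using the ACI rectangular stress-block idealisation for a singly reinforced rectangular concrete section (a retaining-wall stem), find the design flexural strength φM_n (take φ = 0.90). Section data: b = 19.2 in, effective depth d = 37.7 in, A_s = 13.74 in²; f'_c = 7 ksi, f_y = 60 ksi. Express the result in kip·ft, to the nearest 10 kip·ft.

φM_n ≈ 2110 kip·ft

T = A_s f_y = 13.74 × 60 = 824.4 kips.
a = T/(0.85 f'_c b) = 824.4/(0.85 × 7 × 19.2) = 7.216 in.
M_n = T(d − a/2) = 824.4 × (37.7 − 3.608) = 28105.4 kip·in = 28105.4/12 = 2342.12 kip·ft.
φM_n = 0.90 × 2342.12 = 2107.91 kip·ft.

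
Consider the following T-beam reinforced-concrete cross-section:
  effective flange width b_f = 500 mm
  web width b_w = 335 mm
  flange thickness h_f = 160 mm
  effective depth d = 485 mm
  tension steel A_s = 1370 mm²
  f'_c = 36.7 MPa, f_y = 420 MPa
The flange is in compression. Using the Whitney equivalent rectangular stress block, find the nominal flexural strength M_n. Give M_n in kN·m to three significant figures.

Tension: T = A_s f_y = 1370 × 420 = 575400 N.
Try a within the flange: a = T/(0.85 f'_c b_f) = 575400/(0.85 × 36.7 × 500) = 36.89 mm.
Since a = 36.89 ≤ h_f = 160 mm, the stress block lies entirely in the flange; analyse as a rectangular beam of width b_f.
M_n = T(d − a/2) = 575400 × (485 − 18.445) = 268.46 × 10⁶ N·mm.
M_n = 268.46 kN·m.

M_n ≈ 268 kN·m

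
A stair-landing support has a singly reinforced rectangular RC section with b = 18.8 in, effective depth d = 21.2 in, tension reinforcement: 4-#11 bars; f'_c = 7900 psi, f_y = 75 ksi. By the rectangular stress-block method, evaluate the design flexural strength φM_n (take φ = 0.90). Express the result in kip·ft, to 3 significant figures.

A_s = 4 × 1.56 = 6.24 in².
T = A_s f_y = 6.24 × 75 = 468 kips.
a = T/(0.85 f'_c b) = 468/(0.85 × 7.9 × 18.8) = 3.707 in.
M_n = T(d − a/2) = 468 × (21.2 − 1.8535) = 9054.2 kip·in = 9054.2/12 = 754.52 kip·ft.
φM_n = 0.90 × 754.52 = 679.07 kip·ft.

φM_n ≈ 679 kip·ft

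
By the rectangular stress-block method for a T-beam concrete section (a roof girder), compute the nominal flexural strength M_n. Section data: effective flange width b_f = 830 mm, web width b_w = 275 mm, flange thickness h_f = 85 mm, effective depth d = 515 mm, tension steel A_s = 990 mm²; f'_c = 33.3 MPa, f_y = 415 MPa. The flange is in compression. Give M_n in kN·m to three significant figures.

M_n ≈ 208 kN·m

Tension: T = A_s f_y = 990 × 415 = 410850 N.
Try a within the flange: a = T/(0.85 f'_c b_f) = 410850/(0.85 × 33.3 × 830) = 17.49 mm.
Since a = 17.49 ≤ h_f = 85 mm, the stress block lies entirely in the flange; analyse as a rectangular beam of width b_f.
M_n = T(d − a/2) = 410850 × (515 − 8.745) = 207.99 × 10⁶ N·mm.
M_n = 207.99 kN·m.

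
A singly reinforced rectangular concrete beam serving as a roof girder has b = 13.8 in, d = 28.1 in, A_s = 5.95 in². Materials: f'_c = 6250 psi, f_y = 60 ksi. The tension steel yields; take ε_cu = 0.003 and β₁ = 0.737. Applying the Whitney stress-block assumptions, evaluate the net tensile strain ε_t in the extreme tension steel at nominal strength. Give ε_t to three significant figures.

ε_t ≈ 0.00976

a = A_s f_y/(0.85 f'_c b) = 4.870 in.
β₁ = 0.737, so c = a/β₁ = 4.870/0.737 = 6.608 in.
From the linear strain diagram with ε_cu = 0.003: ε_t = 0.003 (d − c)/c = 0.003 × (28.1 − 6.608)/6.608 = 0.00976.
Since ε_t ≥ 0.005, the section is tension-controlled.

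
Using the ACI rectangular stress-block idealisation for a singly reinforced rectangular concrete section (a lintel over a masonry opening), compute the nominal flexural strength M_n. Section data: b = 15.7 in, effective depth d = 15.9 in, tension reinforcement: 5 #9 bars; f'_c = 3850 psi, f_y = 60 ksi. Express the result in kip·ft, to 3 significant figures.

A_s = 5 × 1 = 5 in².
T = A_s f_y = 5 × 60 = 300 kips.
a = T/(0.85 f'_c b) = 300/(0.85 × 3.85 × 15.7) = 5.839 in.
M_n = T(d − a/2) = 300 × (15.9 − 2.9195) = 3894.2 kip·in = 3894.2/12 = 324.52 kip·ft.

M_n ≈ 325 kip·ft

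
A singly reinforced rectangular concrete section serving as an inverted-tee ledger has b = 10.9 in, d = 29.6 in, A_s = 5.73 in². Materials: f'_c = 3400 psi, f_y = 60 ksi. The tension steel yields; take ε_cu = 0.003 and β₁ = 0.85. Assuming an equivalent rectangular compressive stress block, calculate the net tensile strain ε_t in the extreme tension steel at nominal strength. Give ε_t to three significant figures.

a = A_s f_y/(0.85 f'_c b) = 10.914 in.
β₁ = 0.85, so c = a/β₁ = 10.914/0.85 = 12.840 in.
From the linear strain diagram with ε_cu = 0.003: ε_t = 0.003 (d − c)/c = 0.003 × (29.6 − 12.840)/12.840 = 0.00392.
ε_t < 0.004 — the section is over-reinforced for flexure under ACI limits.

ε_t ≈ 0.00392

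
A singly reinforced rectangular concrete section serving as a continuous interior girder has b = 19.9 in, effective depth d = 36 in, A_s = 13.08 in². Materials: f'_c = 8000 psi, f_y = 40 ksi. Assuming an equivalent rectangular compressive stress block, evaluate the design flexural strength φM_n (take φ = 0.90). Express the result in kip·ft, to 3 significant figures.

T = A_s f_y = 13.08 × 40 = 523.2 kips.
a = T/(0.85 f'_c b) = 523.2/(0.85 × 8 × 19.9) = 3.866 in.
M_n = T(d − a/2) = 523.2 × (36 − 1.933) = 17823.9 kip·in = 17823.9/12 = 1485.33 kip·ft.
φM_n = 0.90 × 1485.33 = 1336.80 kip·ft.

φM_n ≈ 1340 kip·ft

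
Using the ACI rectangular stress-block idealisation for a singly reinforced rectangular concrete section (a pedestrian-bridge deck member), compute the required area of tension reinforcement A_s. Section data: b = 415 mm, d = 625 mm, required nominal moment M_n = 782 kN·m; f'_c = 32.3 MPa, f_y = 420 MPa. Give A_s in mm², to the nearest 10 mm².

With M_n = 0.85 f'_c a b (d − a/2), solve the quadratic for a:
a = d − √(d² − 2M_n/(0.85 f'_c b)) = 625 − √(625² − 2 × 782×10⁶/(0.85 × 32.3 × 415)) = 121.65 mm.
A_s = 0.85 f'_c a b / f_y = 0.85 × 32.3 × 121.65 × 415 / 420 = 3300.1 mm².

A_s ≈ 3300 mm²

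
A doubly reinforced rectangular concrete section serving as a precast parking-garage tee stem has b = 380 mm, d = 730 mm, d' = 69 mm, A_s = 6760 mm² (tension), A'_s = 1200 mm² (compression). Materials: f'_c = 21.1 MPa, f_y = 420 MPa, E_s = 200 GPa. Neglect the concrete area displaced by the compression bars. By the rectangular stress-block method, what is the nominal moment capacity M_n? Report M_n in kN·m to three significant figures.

Assume both tension and compression steel yield.
Net tension couple steel: A_s − A'_s = 5560 mm².
a = (A_s − A'_s) f_y / (0.85 f'_c b) = 2335200/(0.85 × 21.1 × 380) = 342.64 mm.
c = a/β₁ = 342.64/0.85 = 403.11 mm; ε'_s = 0.003(c − d')/c = 0.0025 ≥ f_y/E_s = 0.0021, so compression steel does yield.
M_n = (A_s − A'_s) f_y (d − a/2) + A'_s f_y (d − d') = [2335200 × (730 − 171.32) + 504000 × (730 − 69)] × 10⁻⁶ = 1304.63 + 333.14 = 1637.77 kN·m.

M_n ≈ 1640 kN·m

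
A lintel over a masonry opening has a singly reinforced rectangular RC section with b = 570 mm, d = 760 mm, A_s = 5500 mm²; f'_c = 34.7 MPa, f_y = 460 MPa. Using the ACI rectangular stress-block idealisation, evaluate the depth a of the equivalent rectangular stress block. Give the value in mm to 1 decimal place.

a ≈ 150.5 mm

T = A_s f_y = 5500 × 460 = 2530000 N = 2530 kN.
Setting C = 0.85 f'_c a b equal to T: a = 2530000/(0.85 × 34.7 × 570) = 150.5 mm.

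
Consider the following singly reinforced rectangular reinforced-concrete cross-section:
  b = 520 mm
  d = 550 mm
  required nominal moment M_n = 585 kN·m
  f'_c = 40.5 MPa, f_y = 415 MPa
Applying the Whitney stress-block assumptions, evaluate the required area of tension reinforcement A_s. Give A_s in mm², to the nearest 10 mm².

A_s ≈ 2720 mm²

With M_n = 0.85 f'_c a b (d − a/2), solve the quadratic for a:
a = d − √(d² − 2M_n/(0.85 f'_c b)) = 550 − √(550² − 2 × 585×10⁶/(0.85 × 40.5 × 520)) = 63.03 mm.
A_s = 0.85 f'_c a b / f_y = 0.85 × 40.5 × 63.03 × 520 / 415 = 2718.8 mm².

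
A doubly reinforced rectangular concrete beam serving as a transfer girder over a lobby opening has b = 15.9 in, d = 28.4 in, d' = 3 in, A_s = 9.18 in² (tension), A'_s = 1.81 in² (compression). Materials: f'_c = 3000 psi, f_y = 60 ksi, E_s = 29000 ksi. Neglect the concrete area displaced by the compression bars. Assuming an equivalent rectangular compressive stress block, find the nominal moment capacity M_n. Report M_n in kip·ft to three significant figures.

M_n ≈ 1080 kip·ft

Assume both steels yield.
a = (A_s − A'_s) f_y/(0.85 f'_c b) = (9.18 − 1.81) × 60/(0.85 × 3 × 15.9) = 10.906 in.
c = a/β₁ = 10.906/0.85 = 12.831 in; ε'_s = 0.003(c − d')/c = 0.0023 ≥ ε_y = 0.0021, so the compression steel yields.
M_n = (A_s − A'_s) f_y (d − a/2) + A'_s f_y (d − d') = 442.2 × (28.4 − 5.453) + 108.6 × (28.4 − 3) = 10147.2 + 2758.4 = 12905.6 kip·in = 12905.6/12 = 1075.47 kip·ft.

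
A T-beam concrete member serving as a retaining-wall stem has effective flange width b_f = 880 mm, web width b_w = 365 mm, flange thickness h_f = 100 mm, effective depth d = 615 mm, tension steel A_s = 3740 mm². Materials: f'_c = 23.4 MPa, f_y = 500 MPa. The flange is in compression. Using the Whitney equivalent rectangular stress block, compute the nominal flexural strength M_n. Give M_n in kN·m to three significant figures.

Tension: T = A_s f_y = 3740 × 500 = 1870000 N.
Try a within the flange: a = T/(0.85 f'_c b_f) = 1870000/(0.85 × 23.4 × 880) = 106.84 mm.
a = 106.84 > h_f = 100 mm: the block extends into the web. Split into flange-overhang and web parts.
C_f = 0.85 f'_c (b_f − b_w) h_f = 0.85 × 23.4 × (880 − 365) × 100 = 1024335 N.
Remaining web compression depth: a_w = (T − C_f)/(0.85 f'_c b_w) = (1870000 − 1024335)/(0.85 × 23.4 × 365) = 116.49 mm.
M_n = C_f(d − h_f/2) + (T − C_f)(d − a_w/2) = 1024335 × (615 − 50) + 845665 × (615 − 58.245) = 578.75 + 470.83 = 1049.58 × 10⁶ N·mm.
M_n = 1049.58 kN·m.

M_n ≈ 1050 kN·m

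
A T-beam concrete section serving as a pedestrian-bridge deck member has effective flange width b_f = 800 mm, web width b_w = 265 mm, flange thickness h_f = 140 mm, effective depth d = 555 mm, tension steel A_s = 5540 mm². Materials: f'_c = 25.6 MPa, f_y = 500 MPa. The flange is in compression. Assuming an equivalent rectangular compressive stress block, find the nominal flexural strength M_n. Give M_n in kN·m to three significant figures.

Tension: T = A_s f_y = 5540 × 500 = 2770000 N.
Try a within the flange: a = T/(0.85 f'_c b_f) = 2770000/(0.85 × 25.6 × 800) = 159.12 mm.
a = 159.12 > h_f = 140 mm: the block extends into the web. Split into flange-overhang and web parts.
C_f = 0.85 f'_c (b_f − b_w) h_f = 0.85 × 25.6 × (800 − 265) × 140 = 1629824 N.
Remaining web compression depth: a_w = (T − C_f)/(0.85 f'_c b_w) = (2770000 − 1629824)/(0.85 × 25.6 × 265) = 197.73 mm.
M_n = C_f(d − h_f/2) + (T − C_f)(d − a_w/2) = 1629824 × (555 − 70) + 1140176 × (555 − 98.865) = 790.46 + 520.07 = 1310.53 × 10⁶ N·mm.
M_n = 1310.53 kN·m.

M_n ≈ 1310 kN·m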